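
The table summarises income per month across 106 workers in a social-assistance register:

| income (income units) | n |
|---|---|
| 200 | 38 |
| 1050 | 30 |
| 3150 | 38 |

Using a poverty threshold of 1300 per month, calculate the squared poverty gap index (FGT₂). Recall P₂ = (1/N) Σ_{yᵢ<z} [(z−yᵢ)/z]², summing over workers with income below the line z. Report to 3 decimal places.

0.267

Below z: 38×200, 30×1050 (q = 68 of N = 106).
Relative gaps: (1300−200)/1300 = 0.8462 (×38); (1300−1050)/1300 = 0.1923 (×30).
Squared: 0.7160 (×38); 0.0370 (×30).
Sum = 28.316568; P₂ = 28.316568 / 106 = 0.267.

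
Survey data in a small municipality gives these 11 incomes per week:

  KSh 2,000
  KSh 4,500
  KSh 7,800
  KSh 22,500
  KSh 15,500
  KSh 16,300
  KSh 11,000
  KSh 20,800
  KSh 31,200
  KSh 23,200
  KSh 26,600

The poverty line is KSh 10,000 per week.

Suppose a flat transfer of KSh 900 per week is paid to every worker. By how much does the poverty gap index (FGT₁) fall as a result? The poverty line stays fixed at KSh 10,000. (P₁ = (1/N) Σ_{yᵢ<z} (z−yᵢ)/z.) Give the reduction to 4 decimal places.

Before: below the line — KSh 2,000, KSh 4,500, KSh 7,800; poverty gap index (FGT₁) = 0.142727.
After the KSh 900 transfer: below the line — KSh 2,900, KSh 5,400, KSh 8,700; poverty gap index (FGT₁) = 0.118182.
Reduction = 0.142727 − 0.118182 = 0.0245.

0.0245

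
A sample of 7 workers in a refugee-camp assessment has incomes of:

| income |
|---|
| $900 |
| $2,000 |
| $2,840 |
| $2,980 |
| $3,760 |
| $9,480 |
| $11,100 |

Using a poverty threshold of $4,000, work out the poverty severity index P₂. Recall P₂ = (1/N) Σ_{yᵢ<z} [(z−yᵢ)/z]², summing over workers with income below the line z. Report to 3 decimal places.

0.143

Below the line: $900, $2,000, $2,840, $2,980, $3,760 (q = 5 of N = 7).
Gap ratios (z−y)/z: (4000−900)/4000 = 0.7750; (4000−2000)/4000 = 0.5000; (4000−2840)/4000 = 0.2900; (4000−2980)/4000 = 0.2550; (4000−3760)/4000 = 0.0600.
Squared: 0.6006; 0.2500; 0.0841; 0.0650; 0.0036.
Sum = 1.003350; P₂ = 1.003350 / 7 = 0.143.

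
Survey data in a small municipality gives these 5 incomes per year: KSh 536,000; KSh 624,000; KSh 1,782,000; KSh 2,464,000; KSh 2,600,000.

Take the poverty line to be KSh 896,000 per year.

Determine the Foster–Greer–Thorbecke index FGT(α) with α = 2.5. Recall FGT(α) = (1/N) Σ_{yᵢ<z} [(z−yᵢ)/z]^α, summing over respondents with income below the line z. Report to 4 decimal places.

Below z: KSh 536,000, KSh 624,000 (q = 2 of N = 5).
Gap ratios (z−y)/z: (896000−536000)/896000 = 0.4018; (896000−624000)/896000 = 0.3036.
Raised to α = 2.5: 0.10233; 0.05078.
Sum = 0.153101; FGT(2.5) = 0.153101 / 5 = 0.0306.

0.0306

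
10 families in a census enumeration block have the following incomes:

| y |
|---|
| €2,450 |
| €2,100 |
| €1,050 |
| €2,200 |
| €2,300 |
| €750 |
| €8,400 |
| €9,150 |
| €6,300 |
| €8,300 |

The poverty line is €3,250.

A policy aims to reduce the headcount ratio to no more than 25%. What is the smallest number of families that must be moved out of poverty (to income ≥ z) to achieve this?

Currently q = 6 of N = 10 are below the line (H = 0.600).
A headcount ratio of at most 25% allows at most ⌊0.25 × 10⌋ = 2 poor families.
So at least 6 − 2 = 4 must be lifted.

4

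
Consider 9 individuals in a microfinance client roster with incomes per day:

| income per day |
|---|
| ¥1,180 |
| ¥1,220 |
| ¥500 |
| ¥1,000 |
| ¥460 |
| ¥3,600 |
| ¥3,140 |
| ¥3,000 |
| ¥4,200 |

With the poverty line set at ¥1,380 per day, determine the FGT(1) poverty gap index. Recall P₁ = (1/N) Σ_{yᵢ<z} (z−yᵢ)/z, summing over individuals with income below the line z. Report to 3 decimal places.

0.205

Below the line: ¥460, ¥500, ¥1,000, ¥1,180, ¥1,220 (q = 5 of N = 9).
Normalized shortfalls: (1380−460)/1380 = 0.6667; (1380−500)/1380 = 0.6377; (1380−1000)/1380 = 0.2754; (1380−1180)/1380 = 0.1449; (1380−1220)/1380 = 0.1159.
Sum of shortfalls = 1.840580; P₁ averages over all N: 1.840580 / 9 = 0.205.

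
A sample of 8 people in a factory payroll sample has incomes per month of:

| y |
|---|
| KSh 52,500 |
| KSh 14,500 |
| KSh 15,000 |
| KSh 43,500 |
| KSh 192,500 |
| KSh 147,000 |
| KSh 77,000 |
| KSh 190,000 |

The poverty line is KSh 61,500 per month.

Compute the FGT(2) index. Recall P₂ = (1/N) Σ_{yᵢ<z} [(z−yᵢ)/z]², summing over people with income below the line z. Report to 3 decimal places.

0.158

Below the line: KSh 14,500, KSh 15,000, KSh 43,500, KSh 52,500 (q = 4 of N = 8).
Shortfall ratios: (61500−14500)/61500 = 0.7642; (61500−15000)/61500 = 0.7561; (61500−43500)/61500 = 0.2927; (61500−52500)/61500 = 0.1463.
Squared: 0.5840; 0.5717; 0.0857; 0.0214.
Sum = 1.262807; P₂ = 1.262807 / 8 = 0.158.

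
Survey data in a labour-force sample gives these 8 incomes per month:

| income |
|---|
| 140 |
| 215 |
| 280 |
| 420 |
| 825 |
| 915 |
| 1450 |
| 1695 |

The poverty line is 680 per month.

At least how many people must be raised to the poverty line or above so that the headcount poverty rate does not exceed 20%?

3

4 of the 8 people are poor, so H = 4/8 = 0.500.
A headcount ratio of at most 20% allows at most ⌊0.20 × 8⌋ = 1 poor people.
So at least 4 − 1 = 3 must be lifted.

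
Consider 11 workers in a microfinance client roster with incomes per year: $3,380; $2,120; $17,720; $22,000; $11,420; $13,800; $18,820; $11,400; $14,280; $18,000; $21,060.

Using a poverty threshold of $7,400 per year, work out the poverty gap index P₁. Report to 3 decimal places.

Below z: $2,120, $3,380 (q = 2 of N = 11).
Gap ratios (z−y)/z: (7400−2120)/7400 = 0.7135; (7400−3380)/7400 = 0.5432.
Sum of shortfalls = 1.256757; P₁ averages over all N: 1.256757 / 11 = 0.114.

0.114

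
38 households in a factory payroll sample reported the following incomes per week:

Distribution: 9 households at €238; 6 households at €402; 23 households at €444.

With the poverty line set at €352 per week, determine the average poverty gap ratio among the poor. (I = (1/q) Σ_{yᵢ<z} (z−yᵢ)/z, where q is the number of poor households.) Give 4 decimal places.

Below the line: 9×€238 (q = 9 of N = 38).
Shortfall ratios (z−y)/z: 0.3239 (×9); sum = 2.914773.
The income-gap ratio divides by q (the poor only): 2.914773 / 9 = 0.3239.

0.3239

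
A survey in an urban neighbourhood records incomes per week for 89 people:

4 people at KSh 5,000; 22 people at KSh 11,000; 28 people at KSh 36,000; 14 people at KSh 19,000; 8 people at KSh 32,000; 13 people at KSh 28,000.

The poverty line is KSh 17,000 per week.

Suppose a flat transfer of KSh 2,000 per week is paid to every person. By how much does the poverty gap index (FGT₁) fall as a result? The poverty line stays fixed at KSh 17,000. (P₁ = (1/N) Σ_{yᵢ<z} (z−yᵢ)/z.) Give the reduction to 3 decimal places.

Before: below the line — 4×KSh 5,000, 22×KSh 11,000; poverty gap index (FGT₁) = 0.11897.
After the KSh 2,000 transfer: below the line — 4×KSh 7,000, 22×KSh 13,000; poverty gap index (FGT₁) = 0.08460.
Reduction = 0.11897 − 0.08460 = 0.034.

0.034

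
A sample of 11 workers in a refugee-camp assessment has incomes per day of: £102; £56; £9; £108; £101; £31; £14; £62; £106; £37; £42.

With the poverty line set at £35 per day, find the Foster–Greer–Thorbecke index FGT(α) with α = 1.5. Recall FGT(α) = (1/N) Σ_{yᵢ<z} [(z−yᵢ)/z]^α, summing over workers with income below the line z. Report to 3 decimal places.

0.104

Poor units: £9, £14, £31 (q = 3 of N = 11).
Relative gaps: (35−9)/35 = 0.7429; (35−14)/35 = 0.6000; (35−31)/35 = 0.1143.
Raised to α = 1.5: 0.64026; 0.46476; 0.03864.
Sum = 1.143656; FGT(1.5) = 1.143656 / 11 = 0.104.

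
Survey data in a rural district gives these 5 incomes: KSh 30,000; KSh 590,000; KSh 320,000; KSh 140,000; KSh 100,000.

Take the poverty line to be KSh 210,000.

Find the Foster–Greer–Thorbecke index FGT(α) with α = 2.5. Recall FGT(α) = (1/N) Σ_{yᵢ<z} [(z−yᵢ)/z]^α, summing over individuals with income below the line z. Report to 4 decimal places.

0.1886

Below the line: KSh 30,000, KSh 100,000, KSh 140,000 (q = 3 of N = 5).
Relative gaps: (210000−30000)/210000 = 0.8571; (210000−100000)/210000 = 0.5238; (210000−140000)/210000 = 0.3333.
Raised to α = 2.5: 0.68019; 0.19858; 0.06415.
Sum = 0.942923; FGT(2.5) = 0.942923 / 5 = 0.1886.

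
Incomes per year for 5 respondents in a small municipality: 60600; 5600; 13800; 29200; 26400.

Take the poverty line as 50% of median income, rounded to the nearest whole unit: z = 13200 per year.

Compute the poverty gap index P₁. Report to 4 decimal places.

0.1152

Incomes under z: 5600 (q = 1 of N = 5).
Gap ratios (z−y)/z: (13200−5600)/13200 = 0.5758.
Σ = 0.575758. Dividing by the full population N = 5 gives P₁ = 0.1152.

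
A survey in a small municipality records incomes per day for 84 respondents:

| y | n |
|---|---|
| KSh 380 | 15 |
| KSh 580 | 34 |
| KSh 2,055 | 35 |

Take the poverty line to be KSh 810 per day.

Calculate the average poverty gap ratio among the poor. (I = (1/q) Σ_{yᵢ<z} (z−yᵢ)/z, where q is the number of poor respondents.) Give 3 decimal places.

0.360

Incomes under z: 15×KSh 380, 34×KSh 580 (q = 49 of N = 84).
Relative gaps: 0.5309 (×15), 0.2840 (×34); sum = 17.617284.
The income-gap ratio divides by q (the poor only): 17.617284 / 49 = 0.360.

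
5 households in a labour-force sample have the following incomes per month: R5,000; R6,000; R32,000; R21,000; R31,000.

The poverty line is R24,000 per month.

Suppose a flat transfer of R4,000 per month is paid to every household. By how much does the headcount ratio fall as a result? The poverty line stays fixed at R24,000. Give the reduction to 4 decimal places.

0.2000

Before: below the line — R5,000, R6,000, R21,000; headcount ratio = 0.600000.
After the R4,000 transfer: below the line — R9,000, R10,000; headcount ratio = 0.400000.
Reduction = 0.600000 − 0.400000 = 0.2000.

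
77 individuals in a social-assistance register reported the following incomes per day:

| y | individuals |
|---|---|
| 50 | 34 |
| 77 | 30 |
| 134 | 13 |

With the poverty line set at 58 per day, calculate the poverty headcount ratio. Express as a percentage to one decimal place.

44.2%

34 of the 77 individuals have income below 58.
H = 34/77 = 44.2%.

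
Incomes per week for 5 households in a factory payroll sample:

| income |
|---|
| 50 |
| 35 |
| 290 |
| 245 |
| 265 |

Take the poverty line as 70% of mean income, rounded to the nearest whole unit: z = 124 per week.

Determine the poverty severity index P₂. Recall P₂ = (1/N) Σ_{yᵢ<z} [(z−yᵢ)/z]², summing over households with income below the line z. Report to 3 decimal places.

Below the line: 35, 50 (q = 2 of N = 5).
Gap ratios (z−y)/z: (124−35)/124 = 0.7177; (124−50)/124 = 0.5968.
Squared: 0.5152; 0.3561.
Sum = 0.871293; P₂ = 0.871293 / 5 = 0.174.

0.174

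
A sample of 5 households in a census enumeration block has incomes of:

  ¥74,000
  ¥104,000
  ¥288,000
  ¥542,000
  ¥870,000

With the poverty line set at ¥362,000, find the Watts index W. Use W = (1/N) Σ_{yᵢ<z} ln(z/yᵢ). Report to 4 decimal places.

0.6127

Below z: ¥74,000, ¥104,000, ¥288,000 (q = 3 of N = 5).
Log shortfalls: ln(362000/74000) = 1.5876; ln(362000/104000) = 1.2473; ln(362000/288000) = 0.2287.
W = 3.063516 / 5 = 0.6127.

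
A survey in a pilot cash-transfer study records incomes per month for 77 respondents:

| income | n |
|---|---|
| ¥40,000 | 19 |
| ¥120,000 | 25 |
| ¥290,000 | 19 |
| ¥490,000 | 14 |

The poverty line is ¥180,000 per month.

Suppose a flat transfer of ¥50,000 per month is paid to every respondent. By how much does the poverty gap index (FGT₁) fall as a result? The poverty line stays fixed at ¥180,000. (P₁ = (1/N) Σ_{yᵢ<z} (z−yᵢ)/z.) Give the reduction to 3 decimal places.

Before: below the line — 19×¥40,000, 25×¥120,000; poverty gap index (FGT₁) = 0.30014.
After the ¥50,000 transfer: below the line — 19×¥90,000, 25×¥170,000; poverty gap index (FGT₁) = 0.14141.
Reduction = 0.30014 − 0.14141 = 0.159.

0.159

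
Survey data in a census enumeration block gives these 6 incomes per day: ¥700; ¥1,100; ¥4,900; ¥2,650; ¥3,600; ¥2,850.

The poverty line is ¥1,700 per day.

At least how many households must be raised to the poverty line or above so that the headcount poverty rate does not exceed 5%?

2 of the 6 households are poor, so H = 2/6 = 0.333.
A headcount ratio of at most 5% allows at most ⌊0.05 × 6⌋ = 0 poor households.
So at least 2 − 0 = 2 must be lifted.

2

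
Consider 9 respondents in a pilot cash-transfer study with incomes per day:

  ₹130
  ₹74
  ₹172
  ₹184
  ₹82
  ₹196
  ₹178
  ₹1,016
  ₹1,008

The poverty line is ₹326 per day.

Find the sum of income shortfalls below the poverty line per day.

Poor units: ₹74, ₹82, ₹130, ₹172, ₹178, ₹184, ₹196 (q = 7 of N = 9).
Individual gaps: 326−74 = 252; 326−82 = 244; 326−130 = 196; 326−172 = 154; 326−178 = 148; 326−184 = 142; 326−196 = 130.
Aggregate gap = ₹1,266.

₹1,266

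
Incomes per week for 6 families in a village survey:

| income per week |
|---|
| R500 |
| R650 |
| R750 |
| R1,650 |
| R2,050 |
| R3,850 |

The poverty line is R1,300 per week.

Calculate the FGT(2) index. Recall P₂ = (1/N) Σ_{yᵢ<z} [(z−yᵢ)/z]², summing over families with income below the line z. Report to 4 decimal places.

Below z: R500, R650, R750 (q = 3 of N = 6).
Gap ratios (z−y)/z: (1300−500)/1300 = 0.6154; (1300−650)/1300 = 0.5000; (1300−750)/1300 = 0.4231.
Squared: 0.3787; 0.2500; 0.1790.
Sum = 0.807692; P₂ = 0.807692 / 6 = 0.1346.

0.1346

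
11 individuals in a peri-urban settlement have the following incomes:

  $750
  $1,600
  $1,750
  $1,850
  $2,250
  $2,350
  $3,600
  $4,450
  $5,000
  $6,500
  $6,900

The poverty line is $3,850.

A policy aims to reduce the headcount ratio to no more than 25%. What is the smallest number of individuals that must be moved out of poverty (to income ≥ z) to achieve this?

7 of the 11 individuals are poor, so H = 7/11 = 0.636.
A headcount ratio of at most 25% allows at most ⌊0.25 × 11⌋ = 2 poor individuals.
So at least 7 − 2 = 5 must be lifted.

5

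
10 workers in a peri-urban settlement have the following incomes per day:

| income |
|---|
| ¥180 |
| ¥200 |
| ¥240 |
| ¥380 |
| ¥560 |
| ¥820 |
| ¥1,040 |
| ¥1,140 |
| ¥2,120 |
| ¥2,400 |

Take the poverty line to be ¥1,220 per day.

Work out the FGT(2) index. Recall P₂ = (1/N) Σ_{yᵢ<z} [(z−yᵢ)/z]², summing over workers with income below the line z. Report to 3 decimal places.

0.297

Below z: ¥180, ¥200, ¥240, ¥380, ¥560, ¥820, ¥1,040, ¥1,140 (q = 8 of N = 10).
Normalized shortfalls: (1220−180)/1220 = 0.8525; (1220−200)/1220 = 0.8361; (1220−240)/1220 = 0.8033; (1220−380)/1220 = 0.6885; (1220−560)/1220 = 0.5410; (1220−820)/1220 = 0.3279; (1220−1040)/1220 = 0.1475; (1220−1140)/1220 = 0.0656.
Squared: 0.7267; 0.6990; 0.6453; 0.4741; 0.2927; 0.1075; 0.0218; 0.0043.
Sum = 2.971244; P₂ = 2.971244 / 10 = 0.297.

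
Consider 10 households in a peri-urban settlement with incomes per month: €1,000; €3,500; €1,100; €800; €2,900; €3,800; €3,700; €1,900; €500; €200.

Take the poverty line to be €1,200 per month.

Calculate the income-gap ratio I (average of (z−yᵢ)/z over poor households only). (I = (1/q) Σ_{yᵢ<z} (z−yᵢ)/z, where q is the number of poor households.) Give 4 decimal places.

0.4000

Below z: €200, €500, €800, €1,000, €1,100 (q = 5 of N = 10).
Relative gaps: 0.8333, 0.5833, 0.3333, 0.1667, 0.0833; sum = 2.000000.
The income-gap ratio divides by q (the poor only): 2.000000 / 5 = 0.4000.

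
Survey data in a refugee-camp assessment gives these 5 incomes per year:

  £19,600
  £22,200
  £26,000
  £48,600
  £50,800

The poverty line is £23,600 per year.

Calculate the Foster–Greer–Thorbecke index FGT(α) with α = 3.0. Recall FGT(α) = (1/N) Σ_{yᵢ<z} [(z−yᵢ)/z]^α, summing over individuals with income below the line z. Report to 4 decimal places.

0.0010

Below the line: £19,600, £22,200 (q = 2 of N = 5).
Shortfall ratios: (23600−19600)/23600 = 0.1695; (23600−22200)/23600 = 0.0593.
Raised to α = 3.0: 0.00487; 0.00021.
Sum = 0.005078; FGT(3.0) = 0.005078 / 5 = 0.0010.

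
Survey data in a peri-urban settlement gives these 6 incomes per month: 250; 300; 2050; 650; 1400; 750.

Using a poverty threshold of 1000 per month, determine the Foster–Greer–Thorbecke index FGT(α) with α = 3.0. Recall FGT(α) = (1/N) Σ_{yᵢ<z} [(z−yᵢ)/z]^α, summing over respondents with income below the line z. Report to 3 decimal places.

Below z: 250, 300, 650, 750 (q = 4 of N = 6).
Relative gaps: (1000−250)/1000 = 0.7500; (1000−300)/1000 = 0.7000; (1000−650)/1000 = 0.3500; (1000−750)/1000 = 0.2500.
Raised to α = 3.0: 0.42188; 0.34300; 0.04287; 0.01562.
Sum = 0.823375; FGT(3.0) = 0.823375 / 6 = 0.137.

0.137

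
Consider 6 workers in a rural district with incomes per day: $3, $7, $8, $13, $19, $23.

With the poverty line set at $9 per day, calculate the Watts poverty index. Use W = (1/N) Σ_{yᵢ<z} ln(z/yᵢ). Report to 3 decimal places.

0.245

Poor units: $3, $7, $8 (q = 3 of N = 6).
ln(z/y) terms: ln(9/3) = 1.0986; ln(9/7) = 0.2513; ln(9/8) = 0.1178.
W = 1.467710 / 6 = 0.245.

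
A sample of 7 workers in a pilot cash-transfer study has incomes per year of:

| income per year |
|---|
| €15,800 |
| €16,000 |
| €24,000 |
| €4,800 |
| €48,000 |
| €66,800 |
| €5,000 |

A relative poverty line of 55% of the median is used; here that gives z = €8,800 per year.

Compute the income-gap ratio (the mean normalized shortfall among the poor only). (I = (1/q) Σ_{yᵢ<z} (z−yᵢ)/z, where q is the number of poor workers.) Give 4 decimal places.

0.4432

Incomes under z: €4,800, €5,000 (q = 2 of N = 7).
Shortfall ratios (z−y)/z: 0.4545, 0.4318; sum = 0.886364.
The income-gap ratio divides by q (the poor only): 0.886364 / 2 = 0.4432.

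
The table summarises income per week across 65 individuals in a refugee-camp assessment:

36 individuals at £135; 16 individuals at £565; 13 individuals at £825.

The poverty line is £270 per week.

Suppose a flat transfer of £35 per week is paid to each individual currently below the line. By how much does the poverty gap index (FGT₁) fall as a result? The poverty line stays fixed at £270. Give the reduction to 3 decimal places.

0.072

Before: below the line — 36×£135; poverty gap index (FGT₁) = 0.27692.
After the £35 transfer: below the line — 36×£170; poverty gap index (FGT₁) = 0.20513.
Reduction = 0.27692 − 0.20513 = 0.072.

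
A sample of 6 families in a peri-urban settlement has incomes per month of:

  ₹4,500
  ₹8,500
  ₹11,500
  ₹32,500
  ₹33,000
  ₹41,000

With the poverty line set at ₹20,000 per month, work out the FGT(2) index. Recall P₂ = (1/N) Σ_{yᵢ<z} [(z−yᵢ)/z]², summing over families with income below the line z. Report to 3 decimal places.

Incomes under z: ₹4,500, ₹8,500, ₹11,500 (q = 3 of N = 6).
Shortfall ratios: (20000−4500)/20000 = 0.7750; (20000−8500)/20000 = 0.5750; (20000−11500)/20000 = 0.4250.
Squared: 0.6006; 0.3306; 0.1806.
Sum = 1.111875; P₂ = 1.111875 / 6 = 0.185.

0.185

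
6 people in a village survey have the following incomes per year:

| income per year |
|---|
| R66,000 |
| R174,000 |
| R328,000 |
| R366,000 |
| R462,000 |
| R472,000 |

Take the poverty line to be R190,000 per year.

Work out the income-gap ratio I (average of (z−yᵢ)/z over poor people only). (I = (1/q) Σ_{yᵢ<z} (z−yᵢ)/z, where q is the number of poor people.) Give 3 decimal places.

Poor units: R66,000, R174,000 (q = 2 of N = 6).
Shortfall ratios (z−y)/z: 0.6526, 0.0842; sum = 0.736842.
The income-gap ratio divides by q (the poor only): 0.736842 / 2 = 0.368.

0.368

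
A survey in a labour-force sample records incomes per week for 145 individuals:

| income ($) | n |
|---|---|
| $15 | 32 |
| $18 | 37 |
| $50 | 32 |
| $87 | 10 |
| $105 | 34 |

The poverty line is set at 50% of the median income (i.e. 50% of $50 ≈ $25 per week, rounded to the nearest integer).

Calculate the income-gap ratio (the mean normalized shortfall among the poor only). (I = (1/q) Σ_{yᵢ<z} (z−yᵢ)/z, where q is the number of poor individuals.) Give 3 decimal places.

0.336

Below z: 32×$15, 37×$18 (q = 69 of N = 145).
Shortfall ratios (z−y)/z: 0.4000 (×32), 0.2800 (×37); sum = 23.160000.
The income-gap ratio divides by q (the poor only): 23.160000 / 69 = 0.336.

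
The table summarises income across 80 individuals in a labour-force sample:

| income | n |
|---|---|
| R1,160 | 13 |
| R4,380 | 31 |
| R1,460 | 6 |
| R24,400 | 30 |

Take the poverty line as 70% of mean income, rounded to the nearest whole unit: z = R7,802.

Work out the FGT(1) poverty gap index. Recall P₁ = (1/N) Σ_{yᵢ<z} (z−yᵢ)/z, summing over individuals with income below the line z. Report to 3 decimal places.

0.369

Incomes under z: 13×R1,160, 6×R1,460, 31×R4,380 (q = 50 of N = 80).
Normalized shortfalls: (7802−1160)/7802 = 0.8513 (×13); (7802−1460)/7802 = 0.8129 (×6); (7802−4380)/7802 = 0.4386 (×31).
Σ = 29.541143. Dividing by the full population N = 80 gives P₁ = 0.369.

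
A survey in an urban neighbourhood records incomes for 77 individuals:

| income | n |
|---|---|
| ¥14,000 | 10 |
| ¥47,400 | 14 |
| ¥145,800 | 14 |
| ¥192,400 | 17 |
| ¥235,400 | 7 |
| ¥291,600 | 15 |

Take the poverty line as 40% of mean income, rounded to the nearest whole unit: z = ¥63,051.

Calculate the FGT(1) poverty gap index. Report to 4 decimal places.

Below z: 10×¥14,000, 14×¥47,400 (q = 24 of N = 77).
Relative gaps: (63051−14000)/63051 = 0.7780 (×10); (63051−47400)/63051 = 0.2482 (×14).
Σ = 11.254762. Dividing by the full population N = 77 gives P₁ = 0.1462.

0.1462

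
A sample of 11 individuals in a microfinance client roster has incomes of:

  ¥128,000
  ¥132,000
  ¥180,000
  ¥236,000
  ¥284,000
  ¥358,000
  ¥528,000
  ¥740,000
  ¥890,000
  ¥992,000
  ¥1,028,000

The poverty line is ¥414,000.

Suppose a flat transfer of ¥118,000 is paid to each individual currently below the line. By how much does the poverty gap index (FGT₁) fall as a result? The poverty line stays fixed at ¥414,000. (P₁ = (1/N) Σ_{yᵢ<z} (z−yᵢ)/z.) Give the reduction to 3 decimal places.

Before: below the line — ¥128,000, ¥132,000, ¥180,000, ¥236,000, ¥284,000, ¥358,000; poverty gap index (FGT₁) = 0.25604.
After the ¥118,000 transfer: below the line — ¥246,000, ¥250,000, ¥298,000, ¥354,000, ¥402,000; poverty gap index (FGT₁) = 0.11419.
Reduction = 0.25604 − 0.11419 = 0.142.

0.142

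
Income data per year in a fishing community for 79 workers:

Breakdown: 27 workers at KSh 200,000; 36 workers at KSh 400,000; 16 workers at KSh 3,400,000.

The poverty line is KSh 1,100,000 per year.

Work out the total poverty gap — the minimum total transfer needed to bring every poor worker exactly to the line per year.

Below z: 27×KSh 200,000, 36×KSh 400,000 (q = 63 of N = 79).
Individual gaps: 27×(1100000−200000) = 24300000; 36×(1100000−400000) = 25200000.
Aggregate gap = KSh 49,500,000.

KSh 49,500,000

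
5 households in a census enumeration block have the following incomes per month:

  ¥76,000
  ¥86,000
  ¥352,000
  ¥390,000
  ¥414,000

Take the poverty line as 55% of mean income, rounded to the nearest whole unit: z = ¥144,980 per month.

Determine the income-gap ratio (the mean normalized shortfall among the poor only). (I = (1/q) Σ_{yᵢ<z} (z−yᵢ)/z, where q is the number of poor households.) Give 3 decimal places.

Below the line: ¥76,000, ¥86,000 (q = 2 of N = 5).
Shortfall ratios (z−y)/z: 0.4758, 0.4068; sum = 0.882604.
I averages over the q = 2 poor units only: 0.882604 / 2 = 0.441.

0.441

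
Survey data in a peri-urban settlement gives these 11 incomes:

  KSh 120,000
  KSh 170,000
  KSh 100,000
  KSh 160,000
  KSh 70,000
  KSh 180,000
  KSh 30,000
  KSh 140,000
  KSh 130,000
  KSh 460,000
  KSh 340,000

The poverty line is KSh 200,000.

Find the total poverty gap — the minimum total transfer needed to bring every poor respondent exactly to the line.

Below the line: KSh 30,000, KSh 70,000, KSh 100,000, KSh 120,000, KSh 130,000, KSh 140,000, KSh 160,000, KSh 170,000, KSh 180,000 (q = 9 of N = 11).
Individual gaps: 200000−30000 = 170000; 200000−70000 = 130000; 200000−100000 = 100000; 200000−120000 = 80000; 200000−130000 = 70000; 200000−140000 = 60000; 200000−160000 = 40000; 200000−170000 = 30000; 200000−180000 = 20000.
Aggregate gap = KSh 700,000.

KSh 700,000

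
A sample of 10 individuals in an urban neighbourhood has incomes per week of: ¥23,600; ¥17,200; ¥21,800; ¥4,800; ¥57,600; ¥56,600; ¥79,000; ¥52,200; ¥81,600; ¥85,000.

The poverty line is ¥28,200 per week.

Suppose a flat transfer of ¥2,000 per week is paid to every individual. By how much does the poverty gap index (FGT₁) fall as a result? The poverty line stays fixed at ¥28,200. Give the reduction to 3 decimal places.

0.028

Before: below the line — ¥4,800, ¥17,200, ¥21,800, ¥23,600; poverty gap index (FGT₁) = 0.16099.
After the ¥2,000 transfer: below the line — ¥6,800, ¥19,200, ¥23,800, ¥25,600; poverty gap index (FGT₁) = 0.13262.
Reduction = 0.16099 − 0.13262 = 0.028.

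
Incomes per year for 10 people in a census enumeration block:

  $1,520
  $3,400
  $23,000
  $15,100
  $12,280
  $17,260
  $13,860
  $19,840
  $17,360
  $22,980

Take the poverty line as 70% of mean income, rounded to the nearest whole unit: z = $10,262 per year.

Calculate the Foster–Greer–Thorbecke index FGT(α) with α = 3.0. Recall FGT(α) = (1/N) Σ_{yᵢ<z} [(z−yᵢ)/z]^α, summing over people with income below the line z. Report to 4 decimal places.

Poor units: $1,520, $3,400 (q = 2 of N = 10).
Gap ratios (z−y)/z: (10262−1520)/10262 = 0.8519; (10262−3400)/10262 = 0.6687.
Raised to α = 3.0: 0.61821; 0.29899.
Sum = 0.917200; FGT(3.0) = 0.917200 / 10 = 0.0917.

0.0917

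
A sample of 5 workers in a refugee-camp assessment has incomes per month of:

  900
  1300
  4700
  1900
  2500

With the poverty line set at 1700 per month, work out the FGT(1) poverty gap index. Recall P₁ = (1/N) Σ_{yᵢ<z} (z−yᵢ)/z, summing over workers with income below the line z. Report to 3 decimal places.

0.141

Below z: 900, 1300 (q = 2 of N = 5).
Shortfall ratios: (1700−900)/1700 = 0.4706; (1700−1300)/1700 = 0.2353.
Sum of shortfalls = 0.705882; P₁ averages over all N: 0.705882 / 5 = 0.141.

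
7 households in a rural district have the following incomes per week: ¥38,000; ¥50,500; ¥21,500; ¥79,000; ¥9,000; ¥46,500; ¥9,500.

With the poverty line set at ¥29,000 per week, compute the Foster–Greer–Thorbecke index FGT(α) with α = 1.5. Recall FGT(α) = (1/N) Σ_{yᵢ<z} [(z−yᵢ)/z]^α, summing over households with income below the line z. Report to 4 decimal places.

Below z: ¥9,000, ¥9,500, ¥21,500 (q = 3 of N = 7).
Shortfall ratios: (29000−9000)/29000 = 0.6897; (29000−9500)/29000 = 0.6724; (29000−21500)/29000 = 0.2586.
Raised to α = 1.5: 0.57273; 0.55138; 0.13152.
Sum = 1.255633; FGT(1.5) = 1.255633 / 7 = 0.1794.

0.1794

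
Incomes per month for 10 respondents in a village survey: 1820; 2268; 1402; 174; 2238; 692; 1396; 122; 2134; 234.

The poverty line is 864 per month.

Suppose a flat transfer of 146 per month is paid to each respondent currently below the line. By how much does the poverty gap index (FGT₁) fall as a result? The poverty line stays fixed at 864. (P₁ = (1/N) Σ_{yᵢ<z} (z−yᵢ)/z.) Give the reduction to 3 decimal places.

0.068

Before: below the line — 122, 174, 234, 692; poverty gap index (FGT₁) = 0.25856.
After the 146 transfer: below the line — 268, 320, 380, 838; poverty gap index (FGT₁) = 0.19097.
Reduction = 0.25856 − 0.19097 = 0.068.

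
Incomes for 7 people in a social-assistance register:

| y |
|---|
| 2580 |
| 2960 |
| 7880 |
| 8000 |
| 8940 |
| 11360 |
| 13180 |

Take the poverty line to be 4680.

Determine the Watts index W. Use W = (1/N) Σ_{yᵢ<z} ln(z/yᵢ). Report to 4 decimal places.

0.1505

Incomes under z: 2580, 2960 (q = 2 of N = 7).
Log gaps: ln(4680/2580) = 0.5955; ln(4680/2960) = 0.4581.
W = 1.053618 / 7 = 0.1505.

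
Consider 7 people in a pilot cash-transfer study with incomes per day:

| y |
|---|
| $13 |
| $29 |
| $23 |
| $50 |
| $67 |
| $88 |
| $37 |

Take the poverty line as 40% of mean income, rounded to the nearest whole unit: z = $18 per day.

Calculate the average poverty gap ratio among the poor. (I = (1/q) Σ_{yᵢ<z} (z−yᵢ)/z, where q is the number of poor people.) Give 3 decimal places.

Incomes under z: $13 (q = 1 of N = 7).
Shortfall ratios (z−y)/z: 0.2778; sum = 0.277778.
I averages over the q = 1 poor units only: 0.277778 / 1 = 0.278.

0.278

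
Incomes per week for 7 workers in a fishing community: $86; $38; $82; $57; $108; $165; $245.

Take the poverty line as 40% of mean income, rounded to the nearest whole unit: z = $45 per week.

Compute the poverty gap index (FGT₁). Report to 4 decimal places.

0.0222

Poor units: $38 (q = 1 of N = 7).
Normalized shortfalls: (45−38)/45 = 0.1556.
Σ = 0.155556. Dividing by the full population N = 7 gives P₁ = 0.0222.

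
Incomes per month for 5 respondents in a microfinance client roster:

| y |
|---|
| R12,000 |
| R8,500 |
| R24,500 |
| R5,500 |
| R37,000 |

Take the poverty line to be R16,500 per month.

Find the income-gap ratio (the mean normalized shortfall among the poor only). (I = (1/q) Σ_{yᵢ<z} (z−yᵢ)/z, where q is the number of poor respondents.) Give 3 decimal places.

0.475

Below z: R5,500, R8,500, R12,000 (q = 3 of N = 5).
Relative gaps: 0.6667, 0.4848, 0.2727; sum = 1.424242.
I averages over the q = 3 poor units only: 1.424242 / 3 = 0.475.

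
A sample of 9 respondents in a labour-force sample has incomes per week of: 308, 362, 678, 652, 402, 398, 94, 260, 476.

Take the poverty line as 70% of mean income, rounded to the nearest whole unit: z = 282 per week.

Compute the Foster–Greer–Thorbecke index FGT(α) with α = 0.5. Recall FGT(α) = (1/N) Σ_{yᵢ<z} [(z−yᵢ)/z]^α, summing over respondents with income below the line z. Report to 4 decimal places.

Below the line: 94, 260 (q = 2 of N = 9).
Normalized shortfalls: (282−94)/282 = 0.6667; (282−260)/282 = 0.0780.
Raised to α = 0.5: 0.81650; 0.27931.
Sum = 1.095807; FGT(0.5) = 1.095807 / 9 = 0.1218.

0.1218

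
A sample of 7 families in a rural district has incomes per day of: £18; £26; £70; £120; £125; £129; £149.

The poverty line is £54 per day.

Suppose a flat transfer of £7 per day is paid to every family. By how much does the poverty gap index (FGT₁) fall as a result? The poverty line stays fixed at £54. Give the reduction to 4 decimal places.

Before: below the line — £18, £26; poverty gap index (FGT₁) = 0.169312.
After the £7 transfer: below the line — £25, £33; poverty gap index (FGT₁) = 0.132275.
Reduction = 0.169312 − 0.132275 = 0.0370.

0.0370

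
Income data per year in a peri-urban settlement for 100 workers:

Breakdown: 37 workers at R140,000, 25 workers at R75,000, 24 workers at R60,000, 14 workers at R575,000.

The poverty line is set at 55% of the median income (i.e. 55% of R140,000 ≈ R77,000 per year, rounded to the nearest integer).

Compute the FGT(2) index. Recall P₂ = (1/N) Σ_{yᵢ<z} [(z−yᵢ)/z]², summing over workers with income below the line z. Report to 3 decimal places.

Below z: 24×R60,000, 25×R75,000 (q = 49 of N = 100).
Normalized shortfalls: (77000−60000)/77000 = 0.2208 (×24); (77000−75000)/77000 = 0.0260 (×25).
Squared: 0.0487 (×24); 0.0007 (×25).
Sum = 1.186709; P₂ = 1.186709 / 100 = 0.012.

0.012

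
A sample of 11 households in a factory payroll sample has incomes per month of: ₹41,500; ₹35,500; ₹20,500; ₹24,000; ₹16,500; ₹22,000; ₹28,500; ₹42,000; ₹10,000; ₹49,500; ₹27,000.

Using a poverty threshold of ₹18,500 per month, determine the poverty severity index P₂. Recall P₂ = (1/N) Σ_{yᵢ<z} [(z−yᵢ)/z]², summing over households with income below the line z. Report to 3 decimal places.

Poor units: ₹10,000, ₹16,500 (q = 2 of N = 11).
Gap ratios (z−y)/z: (18500−10000)/18500 = 0.4595; (18500−16500)/18500 = 0.1081.
Squared: 0.2111; 0.0117.
Sum = 0.222790; P₂ = 0.222790 / 11 = 0.020.

0.020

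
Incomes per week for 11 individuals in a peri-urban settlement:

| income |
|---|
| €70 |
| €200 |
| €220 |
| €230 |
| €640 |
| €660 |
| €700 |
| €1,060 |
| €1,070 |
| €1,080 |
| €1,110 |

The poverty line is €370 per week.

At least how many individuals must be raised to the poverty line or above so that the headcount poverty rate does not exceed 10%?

3

Currently q = 4 of N = 11 are below the line (H = 0.364).
A headcount ratio of at most 10% allows at most ⌊0.10 × 11⌋ = 1 poor individuals.
So at least 4 − 1 = 3 must be lifted.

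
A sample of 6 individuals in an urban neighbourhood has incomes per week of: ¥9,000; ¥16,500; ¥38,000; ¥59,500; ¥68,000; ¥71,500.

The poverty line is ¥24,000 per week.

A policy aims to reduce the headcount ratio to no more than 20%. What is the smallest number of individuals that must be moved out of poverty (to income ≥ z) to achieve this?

2 of the 6 individuals are poor, so H = 2/6 = 0.333.
A headcount ratio of at most 20% allows at most ⌊0.20 × 6⌋ = 1 poor individuals.
So at least 2 − 1 = 1 must be lifted.

1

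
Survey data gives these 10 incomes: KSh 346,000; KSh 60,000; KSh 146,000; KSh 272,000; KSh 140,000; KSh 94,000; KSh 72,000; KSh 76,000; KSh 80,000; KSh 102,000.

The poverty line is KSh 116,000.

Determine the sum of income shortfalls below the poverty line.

KSh 212,000

Below z: KSh 60,000, KSh 72,000, KSh 76,000, KSh 80,000, KSh 94,000, KSh 102,000 (q = 6 of N = 10).
Individual gaps: 116000−60000 = 56000; 116000−72000 = 44000; 116000−76000 = 40000; 116000−80000 = 36000; 116000−94000 = 22000; 116000−102000 = 14000.
Aggregate gap = KSh 212,000.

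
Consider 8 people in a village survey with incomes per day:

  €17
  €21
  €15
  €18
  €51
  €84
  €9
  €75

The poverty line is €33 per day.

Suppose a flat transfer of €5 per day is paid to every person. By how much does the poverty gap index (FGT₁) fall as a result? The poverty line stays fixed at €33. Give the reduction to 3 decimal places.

0.095

Before: below the line — €9, €15, €17, €18, €21; poverty gap index (FGT₁) = 0.32197.
After the €5 transfer: below the line — €14, €20, €22, €23, €26; poverty gap index (FGT₁) = 0.22727.
Reduction = 0.32197 − 0.22727 = 0.095.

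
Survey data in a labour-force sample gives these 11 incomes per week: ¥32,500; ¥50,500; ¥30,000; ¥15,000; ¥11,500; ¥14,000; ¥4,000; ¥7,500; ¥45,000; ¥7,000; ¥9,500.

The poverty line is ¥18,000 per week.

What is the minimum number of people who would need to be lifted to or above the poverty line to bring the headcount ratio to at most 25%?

5

Currently q = 7 of N = 11 are below the line (H = 0.636).
A headcount ratio of at most 25% allows at most ⌊0.25 × 11⌋ = 2 poor people.
So at least 7 − 2 = 5 must be lifted.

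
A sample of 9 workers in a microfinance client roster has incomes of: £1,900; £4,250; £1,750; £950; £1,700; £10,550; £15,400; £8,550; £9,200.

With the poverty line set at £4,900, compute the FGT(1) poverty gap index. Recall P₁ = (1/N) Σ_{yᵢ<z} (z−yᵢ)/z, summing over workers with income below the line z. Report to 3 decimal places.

0.316

Incomes under z: £950, £1,700, £1,750, £1,900, £4,250 (q = 5 of N = 9).
Shortfall ratios: (4900−950)/4900 = 0.8061; (4900−1700)/4900 = 0.6531; (4900−1750)/4900 = 0.6429; (4900−1900)/4900 = 0.6122; (4900−4250)/4900 = 0.1327.
Sum of shortfalls = 2.846939; P₁ averages over all N: 2.846939 / 9 = 0.316.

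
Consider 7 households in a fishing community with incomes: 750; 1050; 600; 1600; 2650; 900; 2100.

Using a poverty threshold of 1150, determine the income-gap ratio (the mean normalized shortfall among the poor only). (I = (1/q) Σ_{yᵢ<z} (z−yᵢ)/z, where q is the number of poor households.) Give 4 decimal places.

0.2826

Below z: 600, 750, 900, 1050 (q = 4 of N = 7).
Shortfall ratios (z−y)/z: 0.4783, 0.3478, 0.2174, 0.0870; sum = 1.130435.
The income-gap ratio divides by q (the poor only): 1.130435 / 4 = 0.2826.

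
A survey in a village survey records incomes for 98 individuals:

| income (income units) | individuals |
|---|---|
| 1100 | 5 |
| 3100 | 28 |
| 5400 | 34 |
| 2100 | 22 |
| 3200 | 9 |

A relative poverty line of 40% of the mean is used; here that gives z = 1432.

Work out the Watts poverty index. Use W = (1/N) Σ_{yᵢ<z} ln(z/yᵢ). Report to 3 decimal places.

Below the line: 5×1100 (q = 5 of N = 98).
ln(z/y) terms: ln(1432/1100) = 0.2638 (×5).
W = 1.318809 / 98 = 0.013.

0.013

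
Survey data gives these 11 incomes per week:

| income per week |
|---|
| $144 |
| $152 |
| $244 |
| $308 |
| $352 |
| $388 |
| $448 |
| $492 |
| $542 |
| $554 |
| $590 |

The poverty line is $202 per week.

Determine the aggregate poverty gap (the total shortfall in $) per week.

Below the line: $144, $152 (q = 2 of N = 11).
Individual gaps: 202−144 = 58; 202−152 = 50.
Aggregate gap = $108.

$108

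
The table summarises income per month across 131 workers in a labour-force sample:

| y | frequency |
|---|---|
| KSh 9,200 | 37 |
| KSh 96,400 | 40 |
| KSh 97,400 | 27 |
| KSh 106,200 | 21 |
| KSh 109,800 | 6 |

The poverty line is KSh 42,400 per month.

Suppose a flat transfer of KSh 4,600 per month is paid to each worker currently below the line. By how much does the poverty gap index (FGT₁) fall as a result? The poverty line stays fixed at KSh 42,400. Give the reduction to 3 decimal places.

0.031

Before: below the line — 37×KSh 9,200; poverty gap index (FGT₁) = 0.22116.
After the KSh 4,600 transfer: below the line — 37×KSh 13,800; poverty gap index (FGT₁) = 0.19052.
Reduction = 0.22116 − 0.19052 = 0.031.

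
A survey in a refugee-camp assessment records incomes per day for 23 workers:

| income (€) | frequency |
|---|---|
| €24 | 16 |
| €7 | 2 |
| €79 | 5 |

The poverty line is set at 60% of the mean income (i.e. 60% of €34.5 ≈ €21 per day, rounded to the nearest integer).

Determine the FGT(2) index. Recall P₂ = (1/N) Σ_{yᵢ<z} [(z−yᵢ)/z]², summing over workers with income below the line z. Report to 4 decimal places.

0.0386

Below z: 2×€7 (q = 2 of N = 23).
Normalized shortfalls: (21−7)/21 = 0.6667 (×2).
Squared: 0.4444 (×2).
Sum = 0.888889; P₂ = 0.888889 / 23 = 0.0386.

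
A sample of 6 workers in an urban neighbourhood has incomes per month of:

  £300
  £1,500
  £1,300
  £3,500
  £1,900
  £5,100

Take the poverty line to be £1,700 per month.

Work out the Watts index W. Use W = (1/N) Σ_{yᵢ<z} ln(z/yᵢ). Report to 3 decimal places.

0.355

Below z: £300, £1,300, £1,500 (q = 3 of N = 6).
ln(z/y) terms: ln(1700/300) = 1.7346; ln(1700/1300) = 0.2683; ln(1700/1500) = 0.1252.
W = 2.128028 / 6 = 0.355.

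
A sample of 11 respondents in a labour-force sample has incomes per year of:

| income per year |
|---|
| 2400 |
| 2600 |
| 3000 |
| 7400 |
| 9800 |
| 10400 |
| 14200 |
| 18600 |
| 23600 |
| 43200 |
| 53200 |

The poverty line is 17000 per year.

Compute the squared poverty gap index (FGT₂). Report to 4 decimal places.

Incomes under z: 2400, 2600, 3000, 7400, 9800, 10400, 14200 (q = 7 of N = 11).
Gap ratios (z−y)/z: (17000−2400)/17000 = 0.8588; (17000−2600)/17000 = 0.8471; (17000−3000)/17000 = 0.8235; (17000−7400)/17000 = 0.5647; (17000−9800)/17000 = 0.4235; (17000−10400)/17000 = 0.3882; (17000−14200)/17000 = 0.1647.
Squared: 0.7376; 0.7175; 0.6782; 0.3189; 0.1794; 0.1507; 0.0271.
Sum = 2.809412; P₂ = 2.809412 / 11 = 0.2554.

0.2554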